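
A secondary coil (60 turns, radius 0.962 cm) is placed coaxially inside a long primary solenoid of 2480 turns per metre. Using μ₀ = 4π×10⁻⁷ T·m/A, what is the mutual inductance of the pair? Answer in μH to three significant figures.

The outer solenoid produces a uniform field B₁ = μ₀n₁I₁ across the inner coil,
so the flux linkage is N₂Φ = N₂B₁A₂ = μ₀n₁N₂A₂·I₁, giving M = μ₀n₁N₂A₂.
A₂ = πr² = π(9.620×10^-3 m)² = 2.907×10^-4 m².
M = (4π×10⁻⁷)(2480)(60)(2.907×10^-4) = 5.436×10^-5 H.

M ≈ 54.4 μH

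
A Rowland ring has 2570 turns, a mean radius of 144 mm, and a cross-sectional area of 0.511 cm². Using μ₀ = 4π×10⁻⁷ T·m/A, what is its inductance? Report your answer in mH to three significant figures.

L ≈ 0.469 mH

For a thin toroid, L = μ₀N²A/(2πR).
L = (4π×10⁻⁷)(2570)²(5.110×10^-5) / (2π×0.144 m) = 4.688×10^-4 H.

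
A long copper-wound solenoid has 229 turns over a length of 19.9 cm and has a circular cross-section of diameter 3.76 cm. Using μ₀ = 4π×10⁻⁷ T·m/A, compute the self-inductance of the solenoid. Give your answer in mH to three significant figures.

A = π(d/2)² = π(1.880×10^-2 m)² = 1.110×10^-3 m².
For a long solenoid, L = μ₀N²A/ℓ.
L = (4π×10⁻⁷)(229)²(1.110×10^-3)/(0.199 m) = 3.677×10^-4 H.

L ≈ 0.368 mH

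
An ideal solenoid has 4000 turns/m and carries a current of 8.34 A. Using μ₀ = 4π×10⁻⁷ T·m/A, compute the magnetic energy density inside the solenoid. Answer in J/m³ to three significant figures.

u ≈ 699 J/m³

B = μ₀nI = (4π×10⁻⁷)(4.000×10^3)(8.34) = 4.192×10^-2 T.
u = B²/(2μ₀) = (4.192×10^-2)²/(2×4π×10⁻⁷) = 699.2 J/m³.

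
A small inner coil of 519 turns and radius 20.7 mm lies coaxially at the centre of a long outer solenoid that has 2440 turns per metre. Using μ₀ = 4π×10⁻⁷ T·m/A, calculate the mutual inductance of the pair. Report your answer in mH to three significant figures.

M ≈ 2.14 mH

The outer solenoid produces a uniform field B₁ = μ₀n₁I₁ across the inner coil,
so the flux linkage is N₂Φ = N₂B₁A₂ = μ₀n₁N₂A₂·I₁, giving M = μ₀n₁N₂A₂.
A₂ = πr² = π(2.070×10^-2 m)² = 1.346×10^-3 m².
M = (4π×10⁻⁷)(2440)(519)(1.346×10^-3) = 2.142×10^-3 H.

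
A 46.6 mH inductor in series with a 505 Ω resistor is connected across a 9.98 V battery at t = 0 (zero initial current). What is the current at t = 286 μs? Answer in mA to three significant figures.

τ = L/R = 4.660×10^-2/505 = 9.228×10^-5 s; final current I_∞ = ε/R = 9.98/505 = 1.976×10^-2 A.
I(t) = I_∞(1 − e^(−t/τ)) with t/τ = 3.099.
I = (1.976×10^-2)(1 − e^(−3.099)) = 1.887×10^-2 A.

I ≈ 18.9 mA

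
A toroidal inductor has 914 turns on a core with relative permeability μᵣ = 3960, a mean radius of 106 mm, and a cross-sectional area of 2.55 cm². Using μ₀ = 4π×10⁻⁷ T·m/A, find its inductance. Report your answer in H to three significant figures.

For a thin toroid, L = μ₀μᵣN²A/(2πR).
L = (4π×10⁻⁷)(3960)(914)²(2.550×10^-4) / (2π×0.106 m) = 1.592 H.

L ≈ 1.59 H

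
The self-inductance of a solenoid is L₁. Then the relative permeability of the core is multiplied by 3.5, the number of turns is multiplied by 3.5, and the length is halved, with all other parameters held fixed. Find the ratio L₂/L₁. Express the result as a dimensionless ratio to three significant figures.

L₂/L₁ = 85.8

For a solenoid, L ∝ μᵣN²A/ℓ.
L₂/L₁ = (3.5) × (3.5)^2 × (0.5)^-1 = 85.8.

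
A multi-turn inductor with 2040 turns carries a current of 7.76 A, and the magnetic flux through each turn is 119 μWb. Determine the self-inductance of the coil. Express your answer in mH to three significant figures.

Self-inductance is defined by L = NΦ_B/I (flux linkage over current).
L = (2040)(1.190×10^-4 Wb)/(7.76 A) = 3.128×10^-2 H.

L ≈ 31.3 mH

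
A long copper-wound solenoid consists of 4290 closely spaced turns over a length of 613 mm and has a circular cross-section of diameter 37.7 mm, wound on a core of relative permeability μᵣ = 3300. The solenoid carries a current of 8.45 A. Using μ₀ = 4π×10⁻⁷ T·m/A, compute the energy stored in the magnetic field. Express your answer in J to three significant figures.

A = π(d/2)² = π(1.885×10^-2 m)² = 1.116×10^-3 m².
L = μ₀μᵣN²A/ℓ = (4π×10⁻⁷)(3300)(4290)²(1.116×10^-3)/(0.613) = 139 H.
U = ½LI² = ½(139)(8.45)² = 4.962×10^3 J.

U ≈ 4960 J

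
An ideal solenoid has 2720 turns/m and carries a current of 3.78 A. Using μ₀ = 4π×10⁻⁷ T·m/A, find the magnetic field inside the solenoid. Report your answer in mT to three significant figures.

Inside a long solenoid, B = μ₀nI.
B = (4π×10⁻⁷)(2.720×10^3 m⁻¹)(3.78 A) = 1.292×10^-2 T.

B ≈ 12.9 mT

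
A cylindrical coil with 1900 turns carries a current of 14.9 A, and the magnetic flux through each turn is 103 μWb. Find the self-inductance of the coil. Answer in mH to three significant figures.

L ≈ 13.1 mH

Self-inductance is defined by L = NΦ_B/I (flux linkage over current).
L = (1900)(1.030×10^-4 Wb)/(14.9 A) = 1.313×10^-2 H.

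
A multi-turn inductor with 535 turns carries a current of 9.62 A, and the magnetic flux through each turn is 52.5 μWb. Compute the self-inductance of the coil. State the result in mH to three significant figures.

Self-inductance is defined by L = NΦ_B/I (flux linkage over current).
L = (535)(5.250×10^-5 Wb)/(9.62 A) = 2.920×10^-3 H.

L ≈ 2.92 mH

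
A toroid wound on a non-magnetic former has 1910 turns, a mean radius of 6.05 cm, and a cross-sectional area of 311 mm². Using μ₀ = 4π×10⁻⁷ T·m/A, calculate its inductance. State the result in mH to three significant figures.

For a thin toroid, L = μ₀N²A/(2πR).
L = (4π×10⁻⁷)(1910)²(3.110×10^-4) / (2π×6.050×10^-2 m) = 3.751×10^-3 H.

L ≈ 3.75 mH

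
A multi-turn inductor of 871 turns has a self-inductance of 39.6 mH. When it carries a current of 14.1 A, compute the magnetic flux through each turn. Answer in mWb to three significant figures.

From L = NΦ_B/I, the flux per turn is Φ_B = LI/N.
Φ_B = (3.960×10^-2 H)(14.1 A)/871 = 6.411×10^-4 Wb.

Φ_B ≈ 0.641 mWb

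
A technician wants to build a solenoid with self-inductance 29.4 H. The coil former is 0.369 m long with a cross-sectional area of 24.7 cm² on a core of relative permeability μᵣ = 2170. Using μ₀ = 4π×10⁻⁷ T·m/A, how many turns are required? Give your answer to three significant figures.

A = 24.7 cm² = 2.470×10^-3 m².
From L = μ₀μᵣN²A/ℓ, N = √(Lℓ / (μ₀μᵣA)).
N = √[(29.4)(0.369) / ((4π×10⁻⁷)(2170)×2.470×10^-3)] = √(1.611×10^6) ≈ 1269.1.

N ≈ 1270 turns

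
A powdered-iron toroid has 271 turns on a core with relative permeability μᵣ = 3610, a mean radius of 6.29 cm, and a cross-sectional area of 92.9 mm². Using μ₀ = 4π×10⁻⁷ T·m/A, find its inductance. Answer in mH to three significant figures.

L ≈ 78.3 mH

For a thin toroid, L = μ₀μᵣN²A/(2πR).
L = (4π×10⁻⁷)(3610)(271)²(9.290×10^-5) / (2π×6.290×10^-2 m) = 7.831×10^-2 H.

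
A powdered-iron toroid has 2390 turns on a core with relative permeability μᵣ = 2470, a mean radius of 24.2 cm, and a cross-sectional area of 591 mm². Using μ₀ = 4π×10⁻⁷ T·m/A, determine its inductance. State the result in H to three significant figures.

For a thin toroid, L = μ₀μᵣN²A/(2πR).
L = (4π×10⁻⁷)(2470)(2390)²(5.910×10^-4) / (2π×0.242 m) = 6.891 H.

L ≈ 6.89 H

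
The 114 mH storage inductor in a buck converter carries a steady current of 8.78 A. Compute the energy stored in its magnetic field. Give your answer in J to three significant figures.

Stored magnetic energy: U = ½LI².
U = ½(0.114 H)(8.78 A)² = 4.394 J.

U ≈ 4.39 J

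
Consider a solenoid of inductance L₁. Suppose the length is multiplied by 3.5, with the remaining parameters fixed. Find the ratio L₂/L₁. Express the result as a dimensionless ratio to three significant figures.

For a solenoid, L ∝ μᵣN²A/ℓ.
L₂/L₁ = (3.5)^-1 = 0.286.

L₂/L₁ = 0.286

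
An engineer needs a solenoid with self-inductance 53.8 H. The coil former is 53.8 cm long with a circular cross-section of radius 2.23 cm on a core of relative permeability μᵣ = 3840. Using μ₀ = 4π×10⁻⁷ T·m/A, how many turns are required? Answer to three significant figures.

A = πr² = π(2.230×10^-2 m)² = 1.562×10^-3 m².
From L = μ₀μᵣN²A/ℓ, N = √(Lℓ / (μ₀μᵣA)).
N = √[(53.8)(0.538) / ((4π×10⁻⁷)(3840)×1.562×10^-3)] = √(3.839×10^6) ≈ 1959.4.

N ≈ 1960 turns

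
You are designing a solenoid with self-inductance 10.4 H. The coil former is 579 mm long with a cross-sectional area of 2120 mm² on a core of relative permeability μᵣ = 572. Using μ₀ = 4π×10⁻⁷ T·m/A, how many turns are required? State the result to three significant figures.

A = 2120 mm² = 2.120×10^-3 m².
From L = μ₀μᵣN²A/ℓ, N = √(Lℓ / (μ₀μᵣA)).
N = √[(10.4)(0.579) / ((4π×10⁻⁷)(572)×2.120×10^-3)] = √(3.952×10^6) ≈ 1987.9.

N ≈ 1990 turns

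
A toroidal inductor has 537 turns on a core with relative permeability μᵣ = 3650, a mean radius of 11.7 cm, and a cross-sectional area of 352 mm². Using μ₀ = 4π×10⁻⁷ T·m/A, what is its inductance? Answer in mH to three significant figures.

L ≈ 633 mH

For a thin toroid, L = μ₀μᵣN²A/(2πR).
L = (4π×10⁻⁷)(3650)(537)²(3.520×10^-4) / (2π×0.117 m) = 0.6333 H.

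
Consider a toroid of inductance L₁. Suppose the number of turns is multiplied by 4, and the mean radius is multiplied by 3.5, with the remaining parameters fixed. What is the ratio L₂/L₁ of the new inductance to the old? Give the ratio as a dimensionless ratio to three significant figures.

L₂/L₁ = 4.57

For a toroid, L ∝ μᵣN²A/R.
L₂/L₁ = (4)^2 × (3.5)^-1 = 4.57.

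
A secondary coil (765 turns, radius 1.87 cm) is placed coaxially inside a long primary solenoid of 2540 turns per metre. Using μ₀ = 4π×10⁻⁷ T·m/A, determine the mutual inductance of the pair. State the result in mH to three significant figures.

The outer solenoid produces a uniform field B₁ = μ₀n₁I₁ across the inner coil,
so the flux linkage is N₂Φ = N₂B₁A₂ = μ₀n₁N₂A₂·I₁, giving M = μ₀n₁N₂A₂.
A₂ = πr² = π(1.870×10^-2 m)² = 1.099×10^-3 m².
M = (4π×10⁻⁷)(2540)(765)(1.099×10^-3) = 2.682×10^-3 H.

M ≈ 2.68 mH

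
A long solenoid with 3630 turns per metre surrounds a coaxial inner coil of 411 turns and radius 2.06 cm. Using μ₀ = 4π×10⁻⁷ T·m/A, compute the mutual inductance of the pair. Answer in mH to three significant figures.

The outer solenoid produces a uniform field B₁ = μ₀n₁I₁ across the inner coil,
so the flux linkage is N₂Φ = N₂B₁A₂ = μ₀n₁N₂A₂·I₁, giving M = μ₀n₁N₂A₂.
A₂ = πr² = π(2.060×10^-2 m)² = 1.333×10^-3 m².
M = (4π×10⁻⁷)(3630)(411)(1.333×10^-3) = 2.499×10^-3 H.

M ≈ 2.50 mH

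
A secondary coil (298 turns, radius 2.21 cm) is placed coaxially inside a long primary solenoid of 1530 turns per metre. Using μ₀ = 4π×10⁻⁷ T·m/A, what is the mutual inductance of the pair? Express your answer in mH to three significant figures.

M ≈ 0.879 mH

The outer solenoid produces a uniform field B₁ = μ₀n₁I₁ across the inner coil,
so the flux linkage is N₂Φ = N₂B₁A₂ = μ₀n₁N₂A₂·I₁, giving M = μ₀n₁N₂A₂.
A₂ = πr² = π(2.210×10^-2 m)² = 1.534×10^-3 m².
M = (4π×10⁻⁷)(1530)(298)(1.534×10^-3) = 8.791×10^-4 H.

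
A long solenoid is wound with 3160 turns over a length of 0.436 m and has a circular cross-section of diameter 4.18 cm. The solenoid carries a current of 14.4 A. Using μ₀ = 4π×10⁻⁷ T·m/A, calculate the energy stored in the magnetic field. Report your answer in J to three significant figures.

A = π(d/2)² = π(2.090×10^-2 m)² = 1.372×10^-3 m².
L = μ₀N²A/ℓ = (4π×10⁻⁷)(3160)²(1.372×10^-3)/(0.436) = 3.949×10^-2 H.
U = ½LI² = ½(3.949×10^-2)(14.4)² = 4.0948 J.

U ≈ 4.09 J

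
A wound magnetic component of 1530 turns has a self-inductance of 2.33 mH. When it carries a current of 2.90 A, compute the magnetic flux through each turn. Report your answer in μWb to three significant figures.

From L = NΦ_B/I, the flux per turn is Φ_B = LI/N.
Φ_B = (2.330×10^-3 H)(2.90 A)/1530 = 4.416×10^-6 Wb.

Φ_B ≈ 4.42 μWb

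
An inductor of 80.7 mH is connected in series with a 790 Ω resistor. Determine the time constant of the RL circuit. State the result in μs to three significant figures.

τ ≈ 102 μs

τ = L/R = (8.070×10^-2 H)/(790 Ω) = 1.022×10^-4 s.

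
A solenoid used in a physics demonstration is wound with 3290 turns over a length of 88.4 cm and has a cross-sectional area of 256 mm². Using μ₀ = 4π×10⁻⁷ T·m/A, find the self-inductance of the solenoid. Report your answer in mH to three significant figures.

A = 256 mm² = 2.560×10^-4 m².
For a long solenoid, L = μ₀N²A/ℓ.
L = (4π×10⁻⁷)(3290)²(2.560×10^-4)/(0.884 m) = 3.939×10^-3 H.

L ≈ 3.94 mH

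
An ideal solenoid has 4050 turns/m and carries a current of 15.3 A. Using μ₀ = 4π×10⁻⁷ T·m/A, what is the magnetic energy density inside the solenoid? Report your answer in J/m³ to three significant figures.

u ≈ 2410 J/m³

B = μ₀nI = (4π×10⁻⁷)(4.050×10^3)(15.3) = 7.787×10^-2 T.
u = B²/(2μ₀) = (7.787×10^-2)²/(2×4π×10⁻⁷) = 2.413×10^3 J/m³.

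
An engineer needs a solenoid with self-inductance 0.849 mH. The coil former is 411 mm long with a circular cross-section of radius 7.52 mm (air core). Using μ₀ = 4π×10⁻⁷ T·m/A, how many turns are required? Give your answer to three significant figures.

N ≈ 1250 turns

A = πr² = π(7.520×10^-3 m)² = 1.777×10^-4 m².
From L = μ₀N²A/ℓ, N = √(Lℓ / (μ₀A)).
N = √[(8.490×10^-4)(0.411) / ((4π×10⁻⁷)×1.777×10^-4)] = √(1.563×10^6) ≈ 1250.2.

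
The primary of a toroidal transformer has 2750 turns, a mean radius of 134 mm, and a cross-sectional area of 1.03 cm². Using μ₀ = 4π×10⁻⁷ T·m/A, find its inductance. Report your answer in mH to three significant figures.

L ≈ 1.16 mH

For a thin toroid, L = μ₀N²A/(2πR).
L = (4π×10⁻⁷)(2750)²(1.030×10^-4) / (2π×0.134 m) = 1.163×10^-3 H.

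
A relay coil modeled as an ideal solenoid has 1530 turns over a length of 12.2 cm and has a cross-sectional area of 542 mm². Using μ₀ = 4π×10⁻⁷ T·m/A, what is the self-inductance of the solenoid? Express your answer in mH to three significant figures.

L ≈ 13.1 mH

A = 542 mm² = 5.420×10^-4 m².
For a long solenoid, L = μ₀N²A/ℓ.
L = (4π×10⁻⁷)(1530)²(5.420×10^-4)/(0.122 m) = 1.307×10^-2 H.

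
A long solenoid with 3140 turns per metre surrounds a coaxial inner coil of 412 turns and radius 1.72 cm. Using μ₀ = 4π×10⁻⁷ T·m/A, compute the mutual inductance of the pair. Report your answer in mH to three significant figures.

M ≈ 1.51 mH

The outer solenoid produces a uniform field B₁ = μ₀n₁I₁ across the inner coil,
so the flux linkage is N₂Φ = N₂B₁A₂ = μ₀n₁N₂A₂·I₁, giving M = μ₀n₁N₂A₂.
A₂ = πr² = π(1.720×10^-2 m)² = 9.294×10^-4 m².
M = (4π×10⁻⁷)(3140)(412)(9.294×10^-4) = 1.511×10^-3 H.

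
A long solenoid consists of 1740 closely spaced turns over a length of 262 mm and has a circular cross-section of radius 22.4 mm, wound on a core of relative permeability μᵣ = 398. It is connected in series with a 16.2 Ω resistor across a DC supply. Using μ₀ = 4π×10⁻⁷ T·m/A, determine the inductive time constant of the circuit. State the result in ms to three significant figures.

τ ≈ 562 ms

A = πr² = π(2.240×10^-2 m)² = 1.576×10^-3 m².
L = μ₀μᵣN²A/ℓ = (4π×10⁻⁷)(398)(1740)²(1.576×10^-3)/(0.262) = 9.11 H.
τ = L/R = (9.11)/(16.2) = 0.5624 s.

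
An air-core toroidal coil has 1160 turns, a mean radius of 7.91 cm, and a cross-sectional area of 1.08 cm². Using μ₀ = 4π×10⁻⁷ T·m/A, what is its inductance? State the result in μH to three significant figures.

For a thin toroid, L = μ₀N²A/(2πR).
L = (4π×10⁻⁷)(1160)²(1.080×10^-4) / (2π×7.910×10^-2 m) = 3.674×10^-4 H.

L ≈ 367 μH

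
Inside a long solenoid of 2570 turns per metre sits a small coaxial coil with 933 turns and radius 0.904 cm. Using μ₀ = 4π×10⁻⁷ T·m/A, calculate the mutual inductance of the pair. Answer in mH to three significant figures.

The outer solenoid produces a uniform field B₁ = μ₀n₁I₁ across the inner coil,
so the flux linkage is N₂Φ = N₂B₁A₂ = μ₀n₁N₂A₂·I₁, giving M = μ₀n₁N₂A₂.
A₂ = πr² = π(9.040×10^-3 m)² = 2.567×10^-4 m².
M = (4π×10⁻⁷)(2570)(933)(2.567×10^-4) = 7.736×10^-4 H.

M ≈ 0.774 mH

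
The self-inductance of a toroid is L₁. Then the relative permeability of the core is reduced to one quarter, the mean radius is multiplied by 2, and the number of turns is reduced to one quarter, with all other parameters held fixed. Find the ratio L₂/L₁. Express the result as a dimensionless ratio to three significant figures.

For a toroid, L ∝ μᵣN²A/R.
L₂/L₁ = (0.25) × (2)^-1 × (0.25)^2 = 0.00781.

L₂/L₁ = 0.00781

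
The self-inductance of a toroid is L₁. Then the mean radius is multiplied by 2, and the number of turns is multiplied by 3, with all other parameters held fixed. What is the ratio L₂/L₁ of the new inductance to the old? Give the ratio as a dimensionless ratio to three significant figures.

For a toroid, L ∝ μᵣN²A/R.
L₂/L₁ = (2)^-1 × (3)^2 = 4.50.

L₂/L₁ = 4.50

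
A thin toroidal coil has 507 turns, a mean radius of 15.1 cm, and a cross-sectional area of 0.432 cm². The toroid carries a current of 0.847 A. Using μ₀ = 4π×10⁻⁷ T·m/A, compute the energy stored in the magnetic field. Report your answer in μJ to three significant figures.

L = μ₀N²A/(2πR) = (4π×10⁻⁷)(507)²(4.320×10^-5)/(2π×0.151) = 1.471×10^-5 H.
U = ½LI² = ½(1.471×10^-5)(0.847)² = 5.276×10^-6 J.

U ≈ 5.28 μJ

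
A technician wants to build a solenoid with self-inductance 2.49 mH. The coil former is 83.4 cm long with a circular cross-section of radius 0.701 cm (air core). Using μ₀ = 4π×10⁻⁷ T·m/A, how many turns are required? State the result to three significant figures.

A = πr² = π(7.010×10^-3 m)² = 1.544×10^-4 m².
From L = μ₀N²A/ℓ, N = √(Lℓ / (μ₀A)).
N = √[(2.490×10^-3)(0.834) / ((4π×10⁻⁷)×1.544×10^-4)] = √(1.070×10^7) ≈ 3271.8.

N ≈ 3270 turns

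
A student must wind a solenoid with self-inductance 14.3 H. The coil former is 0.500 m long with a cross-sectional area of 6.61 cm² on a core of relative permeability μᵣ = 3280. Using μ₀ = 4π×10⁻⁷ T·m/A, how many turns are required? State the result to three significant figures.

N ≈ 1620 turns

A = 6.61 cm² = 6.610×10^-4 m².
From L = μ₀μᵣN²A/ℓ, N = √(Lℓ / (μ₀μᵣA)).
N = √[(14.3)(0.5) / ((4π×10⁻⁷)(3280)×6.610×10^-4)] = √(2.624×10^6) ≈ 1620.0.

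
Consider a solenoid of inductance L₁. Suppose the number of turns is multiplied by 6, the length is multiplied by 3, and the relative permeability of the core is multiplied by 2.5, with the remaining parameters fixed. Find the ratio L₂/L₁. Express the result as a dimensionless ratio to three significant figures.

For a solenoid, L ∝ μᵣN²A/ℓ.
L₂/L₁ = (6)^2 × (3)^-1 × (2.5) = 30.0.

L₂/L₁ = 30.0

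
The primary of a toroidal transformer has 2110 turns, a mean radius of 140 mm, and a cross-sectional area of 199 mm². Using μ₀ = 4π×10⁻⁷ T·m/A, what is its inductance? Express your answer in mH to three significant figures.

L ≈ 1.27 mH

For a thin toroid, L = μ₀N²A/(2πR).
L = (4π×10⁻⁷)(2110)²(1.990×10^-4) / (2π×0.14 m) = 1.266×10^-3 H.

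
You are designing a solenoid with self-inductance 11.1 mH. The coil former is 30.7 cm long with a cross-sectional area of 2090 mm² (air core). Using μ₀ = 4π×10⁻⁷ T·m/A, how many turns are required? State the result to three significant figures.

A = 2090 mm² = 2.090×10^-3 m².
From L = μ₀N²A/ℓ, N = √(Lℓ / (μ₀A)).
N = √[(1.110×10^-2)(0.307) / ((4π×10⁻⁷)×2.090×10^-3)] = √(1.297×10^6) ≈ 1139.1.

N ≈ 1140 turns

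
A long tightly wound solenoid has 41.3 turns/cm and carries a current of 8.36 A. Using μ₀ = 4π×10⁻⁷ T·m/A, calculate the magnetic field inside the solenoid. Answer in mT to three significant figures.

B ≈ 43.4 mT

Inside a long solenoid, B = μ₀nI.
B = (4π×10⁻⁷)(4.130×10^3 m⁻¹)(8.36 A) = 4.339×10^-2 T.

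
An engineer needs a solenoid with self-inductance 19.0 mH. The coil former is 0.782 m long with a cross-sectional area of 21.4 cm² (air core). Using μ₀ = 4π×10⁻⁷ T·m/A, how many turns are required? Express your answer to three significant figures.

A = 21.4 cm² = 2.140×10^-3 m².
From L = μ₀N²A/ℓ, N = √(Lℓ / (μ₀A)).
N = √[(1.900×10^-2)(0.782) / ((4π×10⁻⁷)×2.140×10^-3)] = √(5.525×10^6) ≈ 2350.5.

N ≈ 2350 turns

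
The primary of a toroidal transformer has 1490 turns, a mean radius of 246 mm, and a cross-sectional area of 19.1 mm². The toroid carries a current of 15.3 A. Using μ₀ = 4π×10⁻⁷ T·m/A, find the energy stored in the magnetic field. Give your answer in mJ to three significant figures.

U ≈ 4.04 mJ

L = μ₀N²A/(2πR) = (4π×10⁻⁷)(1490)²(1.910×10^-5)/(2π×0.246) = 3.447×10^-5 H.
U = ½LI² = ½(3.447×10^-5)(15.3)² = 4.035×10^-3 J.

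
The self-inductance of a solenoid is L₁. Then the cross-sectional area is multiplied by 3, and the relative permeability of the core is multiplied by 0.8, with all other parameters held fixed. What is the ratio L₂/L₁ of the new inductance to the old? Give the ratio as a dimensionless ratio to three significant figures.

For a solenoid, L ∝ μᵣN²A/ℓ.
L₂/L₁ = (3) × (0.8) = 2.40.

L₂/L₁ = 2.40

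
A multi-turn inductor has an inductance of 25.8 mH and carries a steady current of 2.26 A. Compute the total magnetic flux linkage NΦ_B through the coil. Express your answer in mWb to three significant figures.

From L = NΦ_B/I, the flux linkage is NΦ_B = LI.
NΦ_B = (2.580×10^-2 H)(2.26 A) = 5.831×10^-2 Wb.

NΦ_B ≈ 58.3 mWb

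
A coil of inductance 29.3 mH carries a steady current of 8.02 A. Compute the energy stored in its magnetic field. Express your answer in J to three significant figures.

U ≈ 0.942 J

Stored magnetic energy: U = ½LI².
U = ½(2.930×10^-2 H)(8.02 A)² = 0.9423 J.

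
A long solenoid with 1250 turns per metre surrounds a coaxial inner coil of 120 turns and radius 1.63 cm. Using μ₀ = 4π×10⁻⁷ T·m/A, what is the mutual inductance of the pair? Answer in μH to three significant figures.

M ≈ 157 μH

The outer solenoid produces a uniform field B₁ = μ₀n₁I₁ across the inner coil,
so the flux linkage is N₂Φ = N₂B₁A₂ = μ₀n₁N₂A₂·I₁, giving M = μ₀n₁N₂A₂.
A₂ = πr² = π(1.630×10^-2 m)² = 8.347×10^-4 m².
M = (4π×10⁻⁷)(1250)(120)(8.347×10^-4) = 1.573×10^-4 H.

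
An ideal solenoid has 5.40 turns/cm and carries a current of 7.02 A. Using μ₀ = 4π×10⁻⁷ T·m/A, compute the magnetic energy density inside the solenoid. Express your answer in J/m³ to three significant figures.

u ≈ 9.03 J/m³

B = μ₀nI = (4π×10⁻⁷)(540)(7.02) = 4.764×10^-3 T.
u = B²/(2μ₀) = (4.764×10^-3)²/(2×4π×10⁻⁷) = 9.029 J/m³.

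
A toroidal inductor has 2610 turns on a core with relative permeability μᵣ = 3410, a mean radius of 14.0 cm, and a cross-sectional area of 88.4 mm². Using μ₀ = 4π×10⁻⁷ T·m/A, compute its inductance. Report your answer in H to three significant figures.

For a thin toroid, L = μ₀μᵣN²A/(2πR).
L = (4π×10⁻⁷)(3410)(2610)²(8.840×10^-5) / (2π×0.14 m) = 2.934 H.

L ≈ 2.93 H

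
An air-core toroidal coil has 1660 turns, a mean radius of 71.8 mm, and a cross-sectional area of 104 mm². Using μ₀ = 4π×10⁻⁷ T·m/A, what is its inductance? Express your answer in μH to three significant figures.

For a thin toroid, L = μ₀N²A/(2πR).
L = (4π×10⁻⁷)(1660)²(1.040×10^-4) / (2π×7.180×10^-2 m) = 7.983×10^-4 H.

L ≈ 798 μH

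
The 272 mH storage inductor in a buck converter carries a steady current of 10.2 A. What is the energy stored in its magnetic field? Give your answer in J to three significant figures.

U ≈ 14.1 J

Stored magnetic energy: U = ½LI².
U = ½(0.272 H)(10.2 A)² = 14.149 J.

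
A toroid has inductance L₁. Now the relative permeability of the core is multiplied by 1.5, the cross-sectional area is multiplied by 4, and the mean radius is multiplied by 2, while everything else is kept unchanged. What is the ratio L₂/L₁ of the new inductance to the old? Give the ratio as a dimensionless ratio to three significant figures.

L₂/L₁ = 3.00

For a toroid, L ∝ μᵣN²A/R.
L₂/L₁ = (1.5) × (4) × (2)^-1 = 3.00.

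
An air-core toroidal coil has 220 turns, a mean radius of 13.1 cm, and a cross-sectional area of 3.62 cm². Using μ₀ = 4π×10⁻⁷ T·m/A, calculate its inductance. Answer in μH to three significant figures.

For a thin toroid, L = μ₀N²A/(2πR).
L = (4π×10⁻⁷)(220)²(3.620×10^-4) / (2π×0.131 m) = 2.6749×10^-5 H.

L ≈ 26.7 μH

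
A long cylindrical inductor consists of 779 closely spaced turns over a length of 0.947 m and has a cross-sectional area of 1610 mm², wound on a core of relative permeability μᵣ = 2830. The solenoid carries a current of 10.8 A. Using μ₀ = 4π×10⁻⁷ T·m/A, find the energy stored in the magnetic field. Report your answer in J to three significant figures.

U ≈ 214 J

A = 1610 mm² = 1.610×10^-3 m².
L = μ₀μᵣN²A/ℓ = (4π×10⁻⁷)(2830)(779)²(1.610×10^-3)/(0.947) = 3.669 H.
U = ½LI² = ½(3.669)(10.8)² = 214 J.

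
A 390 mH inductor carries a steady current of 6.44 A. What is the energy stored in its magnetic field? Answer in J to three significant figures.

U ≈ 8.09 J

Stored magnetic energy: U = ½LI².
U = ½(0.39 H)(6.44 A)² = 8.087 J.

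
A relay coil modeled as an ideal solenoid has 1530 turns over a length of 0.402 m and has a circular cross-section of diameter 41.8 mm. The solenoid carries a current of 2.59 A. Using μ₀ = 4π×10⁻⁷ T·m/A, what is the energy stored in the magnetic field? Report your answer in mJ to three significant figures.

A = π(d/2)² = π(2.090×10^-2 m)² = 1.372×10^-3 m².
L = μ₀N²A/ℓ = (4π×10⁻⁷)(1530)²(1.372×10^-3)/(0.402) = 1.004×10^-2 H.
U = ½LI² = ½(1.004×10^-2)(2.59)² = 3.368×10^-2 J.

U ≈ 33.7 mJ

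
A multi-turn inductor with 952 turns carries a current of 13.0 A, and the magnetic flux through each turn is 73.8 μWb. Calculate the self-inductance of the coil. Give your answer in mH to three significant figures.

Self-inductance is defined by L = NΦ_B/I (flux linkage over current).
L = (952)(7.380×10^-5 Wb)/(13.0 A) = 5.404×10^-3 H.

L ≈ 5.40 mH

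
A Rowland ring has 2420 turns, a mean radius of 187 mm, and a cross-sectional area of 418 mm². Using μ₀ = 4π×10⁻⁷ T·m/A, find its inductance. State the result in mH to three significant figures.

L ≈ 2.62 mH

For a thin toroid, L = μ₀N²A/(2πR).
L = (4π×10⁻⁷)(2420)²(4.180×10^-4) / (2π×0.187 m) = 2.618×10^-3 H.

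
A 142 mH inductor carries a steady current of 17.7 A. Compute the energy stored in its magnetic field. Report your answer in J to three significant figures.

U ≈ 22.2 J

Stored magnetic energy: U = ½LI².
U = ½(0.142 H)(17.7 A)² = 22.24 J.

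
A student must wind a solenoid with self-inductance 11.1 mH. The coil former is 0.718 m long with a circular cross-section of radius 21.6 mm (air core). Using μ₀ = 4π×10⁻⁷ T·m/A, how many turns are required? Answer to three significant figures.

A = πr² = π(2.160×10^-2 m)² = 1.466×10^-3 m².
From L = μ₀N²A/ℓ, N = √(Lℓ / (μ₀A)).
N = √[(1.110×10^-2)(0.718) / ((4π×10⁻⁷)×1.466×10^-3)] = √(4.327×10^6) ≈ 2080.1.

N ≈ 2080 turns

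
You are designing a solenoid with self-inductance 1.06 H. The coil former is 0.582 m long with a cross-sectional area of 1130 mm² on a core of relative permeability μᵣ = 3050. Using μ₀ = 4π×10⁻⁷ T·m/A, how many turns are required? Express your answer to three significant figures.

N ≈ 377 turns

A = 1130 mm² = 1.130×10^-3 m².
From L = μ₀μᵣN²A/ℓ, N = √(Lℓ / (μ₀μᵣA)).
N = √[(1.06)(0.582) / ((4π×10⁻⁷)(3050)×1.130×10^-3)] = √(1.424×10^5) ≈ 377.4.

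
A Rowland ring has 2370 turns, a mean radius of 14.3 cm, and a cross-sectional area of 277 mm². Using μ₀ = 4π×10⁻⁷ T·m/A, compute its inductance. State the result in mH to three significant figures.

L ≈ 2.18 mH

For a thin toroid, L = μ₀N²A/(2πR).
L = (4π×10⁻⁷)(2370)²(2.770×10^-4) / (2π×0.143 m) = 2.176×10^-3 H.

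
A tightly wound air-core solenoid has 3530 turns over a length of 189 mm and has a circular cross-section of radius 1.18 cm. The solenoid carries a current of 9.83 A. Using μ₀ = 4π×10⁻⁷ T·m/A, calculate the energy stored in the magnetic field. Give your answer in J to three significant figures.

A = πr² = π(1.180×10^-2 m)² = 4.374×10^-4 m².
L = μ₀N²A/ℓ = (4π×10⁻⁷)(3530)²(4.374×10^-4)/(0.189) = 3.624×10^-2 H.
U = ½LI² = ½(3.624×10^-2)(9.83)² = 1.751 J.

U ≈ 1.75 J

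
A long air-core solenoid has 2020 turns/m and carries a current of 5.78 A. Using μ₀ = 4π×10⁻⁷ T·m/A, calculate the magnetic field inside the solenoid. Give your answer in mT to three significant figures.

B ≈ 14.7 mT

Inside a long solenoid, B = μ₀nI.
B = (4π×10⁻⁷)(2.020×10^3 m⁻¹)(5.78 A) = 1.467×10^-2 T.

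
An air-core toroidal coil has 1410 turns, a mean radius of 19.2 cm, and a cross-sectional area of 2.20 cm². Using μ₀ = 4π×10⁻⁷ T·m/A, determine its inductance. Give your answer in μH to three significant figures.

For a thin toroid, L = μ₀N²A/(2πR).
L = (4π×10⁻⁷)(1410)²(2.200×10^-4) / (2π×0.192 m) = 4.556×10^-4 H.

L ≈ 456 μH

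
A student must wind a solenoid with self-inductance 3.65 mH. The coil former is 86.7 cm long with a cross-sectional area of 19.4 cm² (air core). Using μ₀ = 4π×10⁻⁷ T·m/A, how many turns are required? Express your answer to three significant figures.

N ≈ 1140 turns

A = 19.4 cm² = 1.940×10^-3 m².
From L = μ₀N²A/ℓ, N = √(Lℓ / (μ₀A)).
N = √[(3.650×10^-3)(0.867) / ((4π×10⁻⁷)×1.940×10^-3)] = √(1.298×10^6) ≈ 1139.3.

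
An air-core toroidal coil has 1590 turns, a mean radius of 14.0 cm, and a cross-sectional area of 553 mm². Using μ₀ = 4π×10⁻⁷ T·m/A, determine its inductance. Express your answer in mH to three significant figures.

For a thin toroid, L = μ₀N²A/(2πR).
L = (4π×10⁻⁷)(1590)²(5.530×10^-4) / (2π×0.14 m) = 1.997×10^-3 H.

L ≈ 2.00 mH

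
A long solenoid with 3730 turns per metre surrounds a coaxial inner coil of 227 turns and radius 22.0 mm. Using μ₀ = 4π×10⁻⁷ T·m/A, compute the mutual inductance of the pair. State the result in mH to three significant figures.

The outer solenoid produces a uniform field B₁ = μ₀n₁I₁ across the inner coil,
so the flux linkage is N₂Φ = N₂B₁A₂ = μ₀n₁N₂A₂·I₁, giving M = μ₀n₁N₂A₂.
A₂ = πr² = π(2.200×10^-2 m)² = 1.521×10^-3 m².
M = (4π×10⁻⁷)(3730)(227)(1.521×10^-3) = 1.618×10^-3 H.

M ≈ 1.62 mH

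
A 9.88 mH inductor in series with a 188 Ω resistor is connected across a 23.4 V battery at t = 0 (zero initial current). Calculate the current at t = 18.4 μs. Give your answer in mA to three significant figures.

I ≈ 36.8 mA

τ = L/R = 9.880×10^-3/188 = 5.255×10^-5 s; final current I_∞ = ε/R = 23.4/188 = 0.12447 A.
I(t) = I_∞(1 − e^(−t/τ)) with t/τ = 0.350.
I = (0.12447)(1 − e^(−0.350)) = 3.677×10^-2 A.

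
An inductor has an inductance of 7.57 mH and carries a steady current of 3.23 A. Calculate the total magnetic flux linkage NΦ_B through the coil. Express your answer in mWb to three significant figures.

NΦ_B ≈ 24.5 mWb

From L = NΦ_B/I, the flux linkage is NΦ_B = LI.
NΦ_B = (7.570×10^-3 H)(3.23 A) = 2.445×10^-2 Wb.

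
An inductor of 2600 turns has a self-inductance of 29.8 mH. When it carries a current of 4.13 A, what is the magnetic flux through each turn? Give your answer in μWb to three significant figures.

From L = NΦ_B/I, the flux per turn is Φ_B = LI/N.
Φ_B = (2.980×10^-2 H)(4.13 A)/2600 = 4.734×10^-5 Wb.

Φ_B ≈ 47.3 μWb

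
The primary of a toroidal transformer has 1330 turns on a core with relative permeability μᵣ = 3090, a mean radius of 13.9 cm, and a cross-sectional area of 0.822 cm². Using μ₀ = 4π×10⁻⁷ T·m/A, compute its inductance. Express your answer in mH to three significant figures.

For a thin toroid, L = μ₀μᵣN²A/(2πR).
L = (4π×10⁻⁷)(3090)(1330)²(8.220×10^-5) / (2π×0.139 m) = 0.64647 H.

L ≈ 646 mH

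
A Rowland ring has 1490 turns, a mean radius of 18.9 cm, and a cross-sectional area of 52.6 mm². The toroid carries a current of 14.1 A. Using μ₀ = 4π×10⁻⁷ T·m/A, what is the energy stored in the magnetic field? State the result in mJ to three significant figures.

L = μ₀N²A/(2πR) = (4π×10⁻⁷)(1490)²(5.260×10^-5)/(2π×0.189) = 1.236×10^-4 H.
U = ½LI² = ½(1.236×10^-4)(14.1)² = 1.228×10^-2 J.

U ≈ 12.3 mJ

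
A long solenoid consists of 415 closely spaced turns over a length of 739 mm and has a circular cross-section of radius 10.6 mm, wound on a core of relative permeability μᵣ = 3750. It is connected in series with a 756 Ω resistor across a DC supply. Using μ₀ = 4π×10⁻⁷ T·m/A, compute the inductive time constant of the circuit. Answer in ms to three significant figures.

τ ≈ 0.513 ms

A = πr² = π(1.060×10^-2 m)² = 3.530×10^-4 m².
L = μ₀μᵣN²A/ℓ = (4π×10⁻⁷)(3750)(415)²(3.530×10^-4)/(0.739) = 0.3877 H.
τ = L/R = (0.3877)/(756) = 5.128×10^-4 s.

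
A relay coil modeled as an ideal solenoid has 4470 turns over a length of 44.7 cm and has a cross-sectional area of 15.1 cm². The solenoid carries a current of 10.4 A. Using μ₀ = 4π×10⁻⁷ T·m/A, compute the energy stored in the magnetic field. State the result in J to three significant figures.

A = 15.1 cm² = 1.510×10^-3 m².
L = μ₀N²A/ℓ = (4π×10⁻⁷)(4470)²(1.510×10^-3)/(0.447) = 8.482×10^-2 H.
U = ½LI² = ½(8.482×10^-2)(10.4)² = 4.587 J.

U ≈ 4.59 J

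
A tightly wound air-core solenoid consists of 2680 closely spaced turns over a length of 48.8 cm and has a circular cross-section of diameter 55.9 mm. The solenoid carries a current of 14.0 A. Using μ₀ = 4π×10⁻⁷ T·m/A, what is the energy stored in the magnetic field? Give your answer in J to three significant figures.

U ≈ 4.45 J

A = π(d/2)² = π(2.795×10^-2 m)² = 2.454×10^-3 m².
L = μ₀N²A/ℓ = (4π×10⁻⁷)(2680)²(2.454×10^-3)/(0.488) = 4.539×10^-2 H.
U = ½LI² = ½(4.539×10^-2)(14.0)² = 4.448 J.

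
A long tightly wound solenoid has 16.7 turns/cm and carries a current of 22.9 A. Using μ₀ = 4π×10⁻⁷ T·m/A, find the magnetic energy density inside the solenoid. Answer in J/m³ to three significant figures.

B = μ₀nI = (4π×10⁻⁷)(1.670×10^3)(22.9) = 4.806×10^-2 T.
u = B²/(2μ₀) = (4.806×10^-2)²/(2×4π×10⁻⁷) = 918.9 J/m³.

u ≈ 919 J/m³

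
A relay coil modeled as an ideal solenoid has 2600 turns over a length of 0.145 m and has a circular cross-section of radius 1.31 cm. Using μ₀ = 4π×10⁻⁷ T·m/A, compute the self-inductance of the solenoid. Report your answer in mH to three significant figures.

A = πr² = π(1.310×10^-2 m)² = 5.391×10^-4 m².
For a long solenoid, L = μ₀N²A/ℓ.
L = (4π×10⁻⁷)(2600)²(5.391×10^-4)/(0.145 m) = 3.159×10^-2 H.

L ≈ 31.6 mH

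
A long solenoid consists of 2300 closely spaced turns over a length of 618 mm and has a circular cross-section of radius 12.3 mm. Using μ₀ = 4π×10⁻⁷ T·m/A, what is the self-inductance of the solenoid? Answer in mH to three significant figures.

A = πr² = π(1.230×10^-2 m)² = 4.753×10^-4 m².
For a long solenoid, L = μ₀N²A/ℓ.
L = (4π×10⁻⁷)(2300)²(4.753×10^-4)/(0.618 m) = 5.113×10^-3 H.

L ≈ 5.11 mH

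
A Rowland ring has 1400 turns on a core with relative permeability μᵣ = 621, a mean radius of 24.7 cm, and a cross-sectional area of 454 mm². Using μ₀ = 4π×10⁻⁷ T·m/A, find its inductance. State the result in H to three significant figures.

For a thin toroid, L = μ₀μᵣN²A/(2πR).
L = (4π×10⁻⁷)(621)(1400)²(4.540×10^-4) / (2π×0.247 m) = 0.4474 H.

L ≈ 0.447 H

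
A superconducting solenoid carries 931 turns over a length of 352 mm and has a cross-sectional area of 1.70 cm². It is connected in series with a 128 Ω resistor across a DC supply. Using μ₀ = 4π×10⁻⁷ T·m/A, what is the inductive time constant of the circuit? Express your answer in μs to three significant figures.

τ ≈ 4.11 μs

A = 1.70 cm² = 1.700×10^-4 m².
L = μ₀N²A/ℓ = (4π×10⁻⁷)(931)²(1.700×10^-4)/(0.352) = 5.260×10^-4 H.
τ = L/R = (5.260×10^-4)/(128) = 4.110×10^-6 s.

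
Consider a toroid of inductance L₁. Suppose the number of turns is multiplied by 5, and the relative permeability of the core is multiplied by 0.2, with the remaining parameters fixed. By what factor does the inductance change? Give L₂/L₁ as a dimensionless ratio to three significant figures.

For a toroid, L ∝ μᵣN²A/R.
L₂/L₁ = (5)^2 × (0.2) = 5.00.

L₂/L₁ = 5.00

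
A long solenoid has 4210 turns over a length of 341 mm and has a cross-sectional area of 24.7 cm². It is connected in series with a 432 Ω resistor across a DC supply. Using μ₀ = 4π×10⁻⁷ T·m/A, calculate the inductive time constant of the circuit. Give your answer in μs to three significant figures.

τ ≈ 373 μs

A = 24.7 cm² = 2.470×10^-3 m².
L = μ₀N²A/ℓ = (4π×10⁻⁷)(4210)²(2.470×10^-3)/(0.341) = 0.1613 H.
τ = L/R = (0.1613)/(432) = 3.7345×10^-4 s.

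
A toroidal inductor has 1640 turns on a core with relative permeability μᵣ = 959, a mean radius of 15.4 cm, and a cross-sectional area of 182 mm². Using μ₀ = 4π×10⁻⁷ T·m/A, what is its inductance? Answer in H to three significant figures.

For a thin toroid, L = μ₀μᵣN²A/(2πR).
L = (4π×10⁻⁷)(959)(1640)²(1.820×10^-4) / (2π×0.154 m) = 0.6097 H.

L ≈ 0.610 H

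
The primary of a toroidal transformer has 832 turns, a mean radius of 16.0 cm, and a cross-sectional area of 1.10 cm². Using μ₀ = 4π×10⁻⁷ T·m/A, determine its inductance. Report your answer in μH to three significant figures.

L ≈ 95.2 μH

For a thin toroid, L = μ₀N²A/(2πR).
L = (4π×10⁻⁷)(832)²(1.100×10^-4) / (2π×0.16 m) = 9.518×10^-5 H.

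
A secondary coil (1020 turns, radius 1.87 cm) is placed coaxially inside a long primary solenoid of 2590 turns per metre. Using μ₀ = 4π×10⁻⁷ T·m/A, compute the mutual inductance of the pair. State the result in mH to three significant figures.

M ≈ 3.65 mH

The outer solenoid produces a uniform field B₁ = μ₀n₁I₁ across the inner coil,
so the flux linkage is N₂Φ = N₂B₁A₂ = μ₀n₁N₂A₂·I₁, giving M = μ₀n₁N₂A₂.
A₂ = πr² = π(1.870×10^-2 m)² = 1.099×10^-3 m².
M = (4π×10⁻⁷)(2590)(1020)(1.099×10^-3) = 3.647×10^-3 H.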